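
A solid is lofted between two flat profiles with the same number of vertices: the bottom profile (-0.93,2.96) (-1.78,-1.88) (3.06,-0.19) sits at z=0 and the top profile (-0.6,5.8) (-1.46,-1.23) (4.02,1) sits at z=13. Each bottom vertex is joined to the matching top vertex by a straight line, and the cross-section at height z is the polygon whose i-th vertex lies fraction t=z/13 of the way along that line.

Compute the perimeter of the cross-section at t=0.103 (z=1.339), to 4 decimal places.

Perimeter at t=0.103: 15.5844

Cross-section at t=0.103: each vertex is (1-t)·p0[i] + t·p1[i].
  v1: (1-0.103)·(-0.93,2.96) + 0.103·(-0.6,5.8) = (-0.8960,3.2525)
  v2: (1-0.103)·(-1.78,-1.88) + 0.103·(-1.46,-1.23) = (-1.7470,-1.8130)
  v3: (1-0.103)·(3.06,-0.19) + 0.103·(4.02,1) = (3.1589,-0.0674)
Perimeter = Σ |v_{i+1} − v_i|:
  edge 1→2: √(-0.8510² + -5.0656²) = 5.1366 (running 5.1366)
  edge 2→3: √(4.9059² + 1.7456²) = 5.2072 (running 10.3438)
  edge 3→1: √(-4.0549² + 3.3199²) = 5.2406 (running 15.5844)
Perimeter = 15.5844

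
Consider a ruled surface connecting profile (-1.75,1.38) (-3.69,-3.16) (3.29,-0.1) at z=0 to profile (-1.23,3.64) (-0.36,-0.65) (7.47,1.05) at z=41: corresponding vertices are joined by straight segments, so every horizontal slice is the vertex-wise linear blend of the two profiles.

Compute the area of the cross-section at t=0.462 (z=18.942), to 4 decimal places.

Cross-section at t=0.462: each vertex is (1-t)·p0[i] + t·p1[i].
  v1: (1-0.462)·(-1.75,1.38) + 0.462·(-1.23,3.64) = (-1.5098,2.4241)
  v2: (1-0.462)·(-3.69,-3.16) + 0.462·(-0.36,-0.65) = (-2.1515,-2.0004)
  v3: (1-0.462)·(3.29,-0.1) + 0.462·(7.47,1.05) = (5.2212,0.4313)
Shoelace sum Σ(x_i·y_{i+1} − x_{i+1}·y_i):
  i=1: -1.5098·-2.0004 − -2.1515·2.4241 = +8.2357 (running +8.2357)
  i=2: -2.1515·0.4313 − 5.2212·-2.0004 = +9.5163 (running +17.7520)
  i=3: 5.2212·2.4241 − -1.5098·0.4313 = +13.3079 (running +31.0599)
Area = |Σ|/2 = |31.0599|/2 = 15.5300

Area at t=0.462: 15.5300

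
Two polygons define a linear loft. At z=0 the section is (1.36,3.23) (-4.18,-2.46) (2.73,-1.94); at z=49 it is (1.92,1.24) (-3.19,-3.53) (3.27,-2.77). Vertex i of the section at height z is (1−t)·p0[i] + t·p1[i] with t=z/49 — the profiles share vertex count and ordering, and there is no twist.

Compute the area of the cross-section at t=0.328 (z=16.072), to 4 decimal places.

Area at t=0.328: 16.6025

Cross-section at t=0.328: each vertex is (1-t)·p0[i] + t·p1[i].
  v1: (1-0.328)·(1.36,3.23) + 0.328·(1.92,1.24) = (1.5437,2.5773)
  v2: (1-0.328)·(-4.18,-2.46) + 0.328·(-3.19,-3.53) = (-3.8553,-2.8110)
  v3: (1-0.328)·(2.73,-1.94) + 0.328·(3.27,-2.77) = (2.9071,-2.2122)
Shoelace sum Σ(x_i·y_{i+1} − x_{i+1}·y_i):
  i=1: 1.5437·-2.8110 − -3.8553·2.5773 = +5.5969 (running +5.5969)
  i=2: -3.8553·-2.2122 − 2.9071·-2.8110 = +16.7006 (running +22.2975)
  i=3: 2.9071·2.5773 − 1.5437·-2.2122 = +10.9075 (running +33.2050)
Area = |Σ|/2 = |33.2050|/2 = 16.6025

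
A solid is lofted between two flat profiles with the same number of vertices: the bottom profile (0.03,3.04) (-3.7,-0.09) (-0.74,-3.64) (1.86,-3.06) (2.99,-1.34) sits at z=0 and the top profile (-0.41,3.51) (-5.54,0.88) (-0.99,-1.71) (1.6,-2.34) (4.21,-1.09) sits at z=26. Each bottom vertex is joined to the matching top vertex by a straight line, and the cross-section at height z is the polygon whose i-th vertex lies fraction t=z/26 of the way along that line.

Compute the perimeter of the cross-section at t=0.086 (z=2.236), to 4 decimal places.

Cross-section at t=0.086: each vertex is (1-t)·p0[i] + t·p1[i].
  v1: (1-0.086)·(0.03,3.04) + 0.086·(-0.41,3.51) = (-0.0078,3.0804)
  v2: (1-0.086)·(-3.7,-0.09) + 0.086·(-5.54,0.88) = (-3.8582,-0.0066)
  v3: (1-0.086)·(-0.74,-3.64) + 0.086·(-0.99,-1.71) = (-0.7615,-3.4740)
  v4: (1-0.086)·(1.86,-3.06) + 0.086·(1.6,-2.34) = (1.8376,-2.9981)
  v5: (1-0.086)·(2.99,-1.34) + 0.086·(4.21,-1.09) = (3.0949,-1.3185)
Perimeter = Σ |v_{i+1} − v_i|:
  edge 1→2: √(-3.8504² + -3.0870²) = 4.9351 (running 4.9351)
  edge 2→3: √(3.0967² + -3.4674²) = 4.6490 (running 9.5841)
  edge 3→4: √(2.5991² + 0.4759²) = 2.6424 (running 12.2264)
  edge 4→5: √(1.2573² + 1.6796²) = 2.0980 (running 14.3245)
  edge 5→1: √(-3.1028² + 4.3989²) = 5.3831 (running 19.7075)
Perimeter = 19.7075

Perimeter at t=0.086: 19.7075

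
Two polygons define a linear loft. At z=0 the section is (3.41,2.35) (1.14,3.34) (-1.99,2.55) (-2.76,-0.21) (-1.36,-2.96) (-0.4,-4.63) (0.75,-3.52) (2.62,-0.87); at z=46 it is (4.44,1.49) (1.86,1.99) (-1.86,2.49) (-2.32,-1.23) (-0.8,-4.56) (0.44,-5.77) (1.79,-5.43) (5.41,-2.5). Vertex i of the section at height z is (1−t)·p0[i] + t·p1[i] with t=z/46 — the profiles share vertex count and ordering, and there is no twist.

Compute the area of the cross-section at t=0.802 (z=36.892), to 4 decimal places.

Cross-section at t=0.802: each vertex is (1-t)·p0[i] + t·p1[i].
  v1: (1-0.802)·(3.41,2.35) + 0.802·(4.44,1.49) = (4.2361,1.6603)
  v2: (1-0.802)·(1.14,3.34) + 0.802·(1.86,1.99) = (1.7174,2.2573)
  v3: (1-0.802)·(-1.99,2.55) + 0.802·(-1.86,2.49) = (-1.8857,2.5019)
  v4: (1-0.802)·(-2.76,-0.21) + 0.802·(-2.32,-1.23) = (-2.4071,-1.0280)
  v5: (1-0.802)·(-1.36,-2.96) + 0.802·(-0.8,-4.56) = (-0.9109,-4.2432)
  v6: (1-0.802)·(-0.4,-4.63) + 0.802·(0.44,-5.77) = (0.2737,-5.5443)
  v7: (1-0.802)·(0.75,-3.52) + 0.802·(1.79,-5.43) = (1.5841,-5.0518)
  v8: (1-0.802)·(2.62,-0.87) + 0.802·(5.41,-2.5) = (4.8576,-2.1773)
Shoelace sum Σ(x_i·y_{i+1} − x_{i+1}·y_i):
  i=1: 4.2361·2.2573 − 1.7174·1.6603 = +6.7106 (running +6.7106)
  i=2: 1.7174·2.5019 − -1.8857·2.2573 = +8.5535 (running +15.2641)
  i=3: -1.8857·-1.0280 − -2.4071·2.5019 = +7.9609 (running +23.2251)
  i=4: -2.4071·-4.2432 − -0.9109·-1.0280 = +9.2775 (running +32.5025)
  i=5: -0.9109·-5.5443 − 0.2737·-4.2432 = +6.2115 (running +38.7140)
  i=6: 0.2737·-5.0518 − 1.5841·-5.5443 = +7.4000 (running +46.1140)
  i=7: 1.5841·-2.1773 − 4.8576·-5.0518 = +21.0907 (running +67.2047)
  i=8: 4.8576·1.6603 − 4.2361·-2.1773 = +17.2879 (running +84.4926)
Area = |Σ|/2 = |84.4926|/2 = 42.2463

Area at t=0.802: 42.2463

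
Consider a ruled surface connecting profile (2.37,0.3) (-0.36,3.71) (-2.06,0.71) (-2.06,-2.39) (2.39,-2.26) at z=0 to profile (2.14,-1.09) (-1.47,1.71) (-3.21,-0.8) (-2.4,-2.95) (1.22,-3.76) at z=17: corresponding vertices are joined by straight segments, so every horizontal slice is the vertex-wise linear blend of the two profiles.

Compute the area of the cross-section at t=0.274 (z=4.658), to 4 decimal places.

Cross-section at t=0.274: each vertex is (1-t)·p0[i] + t·p1[i].
  v1: (1-0.274)·(2.37,0.3) + 0.274·(2.14,-1.09) = (2.3070,-0.0809)
  v2: (1-0.274)·(-0.36,3.71) + 0.274·(-1.47,1.71) = (-0.6641,3.1620)
  v3: (1-0.274)·(-2.06,0.71) + 0.274·(-3.21,-0.8) = (-2.3751,0.2963)
  v4: (1-0.274)·(-2.06,-2.39) + 0.274·(-2.4,-2.95) = (-2.1532,-2.5434)
  v5: (1-0.274)·(2.39,-2.26) + 0.274·(1.22,-3.76) = (2.0694,-2.6710)
Shoelace sum Σ(x_i·y_{i+1} − x_{i+1}·y_i):
  i=1: 2.3070·3.1620 − -0.6641·-0.0809 = +7.2410 (running +7.2410)
  i=2: -0.6641·0.2963 − -2.3751·3.1620 = +7.3133 (running +14.5543)
  i=3: -2.3751·-2.5434 − -2.1532·0.2963 = +6.6788 (running +21.2331)
  i=4: -2.1532·-2.6710 − 2.0694·-2.5434 = +11.0145 (running +32.2476)
  i=5: 2.0694·-0.0809 − 2.3070·-2.6710 = +5.9946 (running +38.2422)
Area = |Σ|/2 = |38.2422|/2 = 19.1211

Area at t=0.274: 19.1211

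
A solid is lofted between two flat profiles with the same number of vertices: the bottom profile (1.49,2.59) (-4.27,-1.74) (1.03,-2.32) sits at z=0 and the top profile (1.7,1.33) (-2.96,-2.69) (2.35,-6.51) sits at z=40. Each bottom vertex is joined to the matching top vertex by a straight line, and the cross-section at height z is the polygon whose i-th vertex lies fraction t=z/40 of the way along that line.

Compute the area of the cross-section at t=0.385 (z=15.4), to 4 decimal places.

Cross-section at t=0.385: each vertex is (1-t)·p0[i] + t·p1[i].
  v1: (1-0.385)·(1.49,2.59) + 0.385·(1.7,1.33) = (1.5709,2.1049)
  v2: (1-0.385)·(-4.27,-1.74) + 0.385·(-2.96,-2.69) = (-3.7656,-2.1058)
  v3: (1-0.385)·(1.03,-2.32) + 0.385·(2.35,-6.51) = (1.5382,-3.9331)
Shoelace sum Σ(x_i·y_{i+1} − x_{i+1}·y_i):
  i=1: 1.5709·-2.1058 − -3.7656·2.1049 = +4.6185 (running +4.6185)
  i=2: -3.7656·-3.9331 − 1.5382·-2.1058 = +18.0499 (running +22.6684)
  i=3: 1.5382·2.1049 − 1.5709·-3.9331 = +9.4161 (running +32.0846)
Area = |Σ|/2 = |32.0846|/2 = 16.0423

Area at t=0.385: 16.0423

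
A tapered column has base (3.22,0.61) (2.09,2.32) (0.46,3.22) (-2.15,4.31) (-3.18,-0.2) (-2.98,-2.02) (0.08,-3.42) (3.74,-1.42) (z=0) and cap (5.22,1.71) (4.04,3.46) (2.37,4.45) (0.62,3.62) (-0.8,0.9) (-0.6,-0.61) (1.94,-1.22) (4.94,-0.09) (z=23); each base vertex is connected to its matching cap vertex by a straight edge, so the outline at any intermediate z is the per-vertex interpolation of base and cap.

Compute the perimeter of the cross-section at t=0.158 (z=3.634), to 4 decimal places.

Cross-section at t=0.158: each vertex is (1-t)·p0[i] + t·p1[i].
  v1: (1-0.158)·(3.22,0.61) + 0.158·(5.22,1.71) = (3.5360,0.7838)
  v2: (1-0.158)·(2.09,2.32) + 0.158·(4.04,3.46) = (2.3981,2.5001)
  v3: (1-0.158)·(0.46,3.22) + 0.158·(2.37,4.45) = (0.7618,3.4143)
  v4: (1-0.158)·(-2.15,4.31) + 0.158·(0.62,3.62) = (-1.7123,4.2010)
  v5: (1-0.158)·(-3.18,-0.2) + 0.158·(-0.8,0.9) = (-2.8040,-0.0262)
  v6: (1-0.158)·(-2.98,-2.02) + 0.158·(-0.6,-0.61) = (-2.6040,-1.7972)
  v7: (1-0.158)·(0.08,-3.42) + 0.158·(1.94,-1.22) = (0.3739,-3.0724)
  v8: (1-0.158)·(3.74,-1.42) + 0.158·(4.94,-0.09) = (3.9296,-1.2099)
Perimeter = Σ |v_{i+1} − v_i|:
  edge 1→2: √(-1.1379² + 1.7163²) = 2.0593 (running 2.0593)
  edge 2→3: √(-1.6363² + 0.9142²) = 1.8744 (running 3.9337)
  edge 3→4: √(-2.4741² + 0.7866²) = 2.5962 (running 6.5298)
  edge 4→5: √(-1.0916² + -4.2272²) = 4.3659 (running 10.8957)
  edge 5→6: √(0.2000² + -1.7710²) = 1.7823 (running 12.6780)
  edge 6→7: √(2.9778² + -1.2752²) = 3.2394 (running 15.9173)
  edge 7→8: √(3.5557² + 1.8625²) = 4.0140 (running 19.9313)
  edge 8→1: √(-0.3936² + 1.9937²) = 2.0321 (running 21.9635)
Perimeter = 21.9635

Perimeter at t=0.158: 21.9635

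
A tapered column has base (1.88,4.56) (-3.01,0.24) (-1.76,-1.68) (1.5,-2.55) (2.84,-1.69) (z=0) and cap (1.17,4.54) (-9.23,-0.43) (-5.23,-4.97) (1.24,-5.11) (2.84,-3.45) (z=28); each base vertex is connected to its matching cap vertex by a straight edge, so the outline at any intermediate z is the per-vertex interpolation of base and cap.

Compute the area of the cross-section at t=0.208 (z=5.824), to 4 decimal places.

Area at t=0.208: 31.7785

Cross-section at t=0.208: each vertex is (1-t)·p0[i] + t·p1[i].
  v1: (1-0.208)·(1.88,4.56) + 0.208·(1.17,4.54) = (1.7323,4.5558)
  v2: (1-0.208)·(-3.01,0.24) + 0.208·(-9.23,-0.43) = (-4.3038,0.1006)
  v3: (1-0.208)·(-1.76,-1.68) + 0.208·(-5.23,-4.97) = (-2.4818,-2.3643)
  v4: (1-0.208)·(1.5,-2.55) + 0.208·(1.24,-5.11) = (1.4459,-3.0825)
  v5: (1-0.208)·(2.84,-1.69) + 0.208·(2.84,-3.45) = (2.8400,-2.0561)
Shoelace sum Σ(x_i·y_{i+1} − x_{i+1}·y_i):
  i=1: 1.7323·0.1006 − -4.3038·4.5558 = +19.7816 (running +19.7816)
  i=2: -4.3038·-2.3643 − -2.4818·0.1006 = +10.4252 (running +30.2068)
  i=3: -2.4818·-3.0825 − 1.4459·-2.3643 = +11.0686 (running +41.2754)
  i=4: 1.4459·-2.0561 − 2.8400·-3.0825 = +5.7813 (running +47.0567)
  i=5: 2.8400·4.5558 − 1.7323·-2.0561 = +16.5004 (running +63.5571)
Area = |Σ|/2 = |63.5571|/2 = 31.7785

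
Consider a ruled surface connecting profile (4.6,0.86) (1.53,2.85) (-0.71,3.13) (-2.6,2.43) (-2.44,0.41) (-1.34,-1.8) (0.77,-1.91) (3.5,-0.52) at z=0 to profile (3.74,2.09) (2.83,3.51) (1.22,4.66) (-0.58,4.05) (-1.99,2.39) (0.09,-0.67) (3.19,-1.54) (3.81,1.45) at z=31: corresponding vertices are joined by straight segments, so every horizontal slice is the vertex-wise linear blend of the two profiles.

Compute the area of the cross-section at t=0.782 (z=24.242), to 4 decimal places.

Area at t=0.782: 23.3688

Cross-section at t=0.782: each vertex is (1-t)·p0[i] + t·p1[i].
  v1: (1-0.782)·(4.6,0.86) + 0.782·(3.74,2.09) = (3.9275,1.8219)
  v2: (1-0.782)·(1.53,2.85) + 0.782·(2.83,3.51) = (2.5466,3.3661)
  v3: (1-0.782)·(-0.71,3.13) + 0.782·(1.22,4.66) = (0.7993,4.3265)
  v4: (1-0.782)·(-2.6,2.43) + 0.782·(-0.58,4.05) = (-1.0204,3.6968)
  v5: (1-0.782)·(-2.44,0.41) + 0.782·(-1.99,2.39) = (-2.0881,1.9584)
  v6: (1-0.782)·(-1.34,-1.8) + 0.782·(0.09,-0.67) = (-0.2217,-0.9163)
  v7: (1-0.782)·(0.77,-1.91) + 0.782·(3.19,-1.54) = (2.6624,-1.6207)
  v8: (1-0.782)·(3.5,-0.52) + 0.782·(3.81,1.45) = (3.7424,1.0205)
Shoelace sum Σ(x_i·y_{i+1} − x_{i+1}·y_i):
  i=1: 3.9275·3.3661 − 2.5466·1.8219 = +8.5808 (running +8.5808)
  i=2: 2.5466·4.3265 − 0.7993·3.3661 = +8.3274 (running +16.9082)
  i=3: 0.7993·3.6968 − -1.0204·4.3265 = +7.3693 (running +24.2775)
  i=4: -1.0204·1.9584 − -2.0881·3.6968 = +5.7211 (running +29.9986)
  i=5: -2.0881·-0.9163 − -0.2217·1.9584 = +2.3477 (running +32.3463)
  i=6: -0.2217·-1.6207 − 2.6624·-0.9163 = +2.7991 (running +35.1453)
  i=7: 2.6624·1.0205 − 3.7424·-1.6207 = +8.7823 (running +43.9276)
  i=8: 3.7424·1.8219 − 3.9275·1.0205 = +2.8100 (running +46.7377)
Area = |Σ|/2 = |46.7377|/2 = 23.3688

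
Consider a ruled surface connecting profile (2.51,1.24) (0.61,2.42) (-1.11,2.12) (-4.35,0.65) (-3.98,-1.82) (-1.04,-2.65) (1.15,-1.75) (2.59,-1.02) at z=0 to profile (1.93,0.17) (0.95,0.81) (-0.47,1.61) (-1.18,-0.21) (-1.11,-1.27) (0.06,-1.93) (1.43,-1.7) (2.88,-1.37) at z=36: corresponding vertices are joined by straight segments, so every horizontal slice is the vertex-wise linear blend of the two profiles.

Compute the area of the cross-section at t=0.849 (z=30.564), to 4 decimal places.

Area at t=0.849: 10.7650

Cross-section at t=0.849: each vertex is (1-t)·p0[i] + t·p1[i].
  v1: (1-0.849)·(2.51,1.24) + 0.849·(1.93,0.17) = (2.0176,0.3316)
  v2: (1-0.849)·(0.61,2.42) + 0.849·(0.95,0.81) = (0.8987,1.0531)
  v3: (1-0.849)·(-1.11,2.12) + 0.849·(-0.47,1.61) = (-0.5666,1.6870)
  v4: (1-0.849)·(-4.35,0.65) + 0.849·(-1.18,-0.21) = (-1.6587,-0.0801)
  v5: (1-0.849)·(-3.98,-1.82) + 0.849·(-1.11,-1.27) = (-1.5434,-1.3531)
  v6: (1-0.849)·(-1.04,-2.65) + 0.849·(0.06,-1.93) = (-0.1061,-2.0387)
  v7: (1-0.849)·(1.15,-1.75) + 0.849·(1.43,-1.7) = (1.3877,-1.7076)
  v8: (1-0.849)·(2.59,-1.02) + 0.849·(2.88,-1.37) = (2.8362,-1.3172)
Shoelace sum Σ(x_i·y_{i+1} − x_{i+1}·y_i):
  i=1: 2.0176·1.0531 − 0.8987·0.3316 = +1.8268 (running +1.8268)
  i=2: 0.8987·1.6870 − -0.5666·1.0531 = +2.1128 (running +3.9395)
  i=3: -0.5666·-0.0801 − -1.6587·1.6870 = +2.8436 (running +6.7832)
  i=4: -1.6587·-1.3531 − -1.5434·-0.0801 = +2.1206 (running +8.9037)
  i=5: -1.5434·-2.0387 − -0.1061·-1.3531 = +3.0029 (running +11.9067)
  i=6: -0.1061·-1.7076 − 1.3877·-2.0387 = +3.0103 (running +14.9170)
  i=7: 1.3877·-1.3172 − 2.8362·-1.7076 = +3.0151 (running +17.9321)
  i=8: 2.8362·0.3316 − 2.0176·-1.3172 = +3.5979 (running +21.5300)
Area = |Σ|/2 = |21.5300|/2 = 10.7650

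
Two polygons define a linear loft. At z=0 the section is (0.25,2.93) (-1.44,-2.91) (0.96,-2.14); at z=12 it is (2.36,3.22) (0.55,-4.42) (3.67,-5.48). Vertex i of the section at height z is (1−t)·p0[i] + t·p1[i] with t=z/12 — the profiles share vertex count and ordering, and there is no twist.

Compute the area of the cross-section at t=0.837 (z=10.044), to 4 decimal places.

Area at t=0.837: 11.7115

Cross-section at t=0.837: each vertex is (1-t)·p0[i] + t·p1[i].
  v1: (1-0.837)·(0.25,2.93) + 0.837·(2.36,3.22) = (2.0161,3.1727)
  v2: (1-0.837)·(-1.44,-2.91) + 0.837·(0.55,-4.42) = (0.2256,-4.1739)
  v3: (1-0.837)·(0.96,-2.14) + 0.837·(3.67,-5.48) = (3.2283,-4.9356)
Shoelace sum Σ(x_i·y_{i+1} − x_{i+1}·y_i):
  i=1: 2.0161·-4.1739 − 0.2256·3.1727 = -9.1307 (running -9.1307)
  i=2: 0.2256·-4.9356 − 3.2283·-4.1739 = +12.3608 (running +3.2301)
  i=3: 3.2283·3.1727 − 2.0161·-4.9356 = +20.1929 (running +23.4230)
Area = |Σ|/2 = |23.4230|/2 = 11.7115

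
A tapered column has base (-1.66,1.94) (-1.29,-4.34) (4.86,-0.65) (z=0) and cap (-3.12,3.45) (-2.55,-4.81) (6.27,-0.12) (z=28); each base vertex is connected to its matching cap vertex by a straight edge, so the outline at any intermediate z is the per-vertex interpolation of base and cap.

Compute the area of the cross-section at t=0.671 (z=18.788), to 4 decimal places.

Cross-section at t=0.671: each vertex is (1-t)·p0[i] + t·p1[i].
  v1: (1-0.671)·(-1.66,1.94) + 0.671·(-3.12,3.45) = (-2.6397,2.9532)
  v2: (1-0.671)·(-1.29,-4.34) + 0.671·(-2.55,-4.81) = (-2.1355,-4.6554)
  v3: (1-0.671)·(4.86,-0.65) + 0.671·(6.27,-0.12) = (5.8061,-0.2944)
Shoelace sum Σ(x_i·y_{i+1} − x_{i+1}·y_i):
  i=1: -2.6397·-4.6554 − -2.1355·2.9532 = +18.5951 (running +18.5951)
  i=2: -2.1355·-0.2944 − 5.8061·-4.6554 = +27.6582 (running +46.2533)
  i=3: 5.8061·2.9532 − -2.6397·-0.2944 = +16.3696 (running +62.6229)
Area = |Σ|/2 = |62.6229|/2 = 31.3114

Area at t=0.671: 31.3114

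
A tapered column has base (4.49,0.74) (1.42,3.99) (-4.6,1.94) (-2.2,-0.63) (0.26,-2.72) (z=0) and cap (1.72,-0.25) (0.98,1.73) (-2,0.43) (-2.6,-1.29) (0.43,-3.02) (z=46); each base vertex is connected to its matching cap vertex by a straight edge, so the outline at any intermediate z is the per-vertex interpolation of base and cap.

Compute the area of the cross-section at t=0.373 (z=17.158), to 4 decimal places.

Cross-section at t=0.373: each vertex is (1-t)·p0[i] + t·p1[i].
  v1: (1-0.373)·(4.49,0.74) + 0.373·(1.72,-0.25) = (3.4568,0.3707)
  v2: (1-0.373)·(1.42,3.99) + 0.373·(0.98,1.73) = (1.2559,3.1470)
  v3: (1-0.373)·(-4.6,1.94) + 0.373·(-2,0.43) = (-3.6302,1.3768)
  v4: (1-0.373)·(-2.2,-0.63) + 0.373·(-2.6,-1.29) = (-2.3492,-0.8762)
  v5: (1-0.373)·(0.26,-2.72) + 0.373·(0.43,-3.02) = (0.3234,-2.8319)
Shoelace sum Σ(x_i·y_{i+1} − x_{i+1}·y_i):
  i=1: 3.4568·3.1470 − 1.2559·0.3707 = +10.4130 (running +10.4130)
  i=2: 1.2559·1.3768 − -3.6302·3.1470 = +13.1534 (running +23.5664)
  i=3: -3.6302·-0.8762 − -2.3492·1.3768 = +6.4150 (running +29.9814)
  i=4: -2.3492·-2.8319 − 0.3234·-0.8762 = +6.9361 (running +36.9174)
  i=5: 0.3234·0.3707 − 3.4568·-2.8319 = +9.9092 (running +46.8266)
Area = |Σ|/2 = |46.8266|/2 = 23.4133

Area at t=0.373: 23.4133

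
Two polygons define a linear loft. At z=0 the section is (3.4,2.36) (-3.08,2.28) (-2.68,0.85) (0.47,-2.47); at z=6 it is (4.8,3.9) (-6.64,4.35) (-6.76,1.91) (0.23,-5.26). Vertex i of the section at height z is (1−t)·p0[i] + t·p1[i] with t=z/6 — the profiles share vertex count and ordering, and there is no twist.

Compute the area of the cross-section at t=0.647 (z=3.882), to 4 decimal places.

Cross-section at t=0.647: each vertex is (1-t)·p0[i] + t·p1[i].
  v1: (1-0.647)·(3.4,2.36) + 0.647·(4.8,3.9) = (4.3058,3.3564)
  v2: (1-0.647)·(-3.08,2.28) + 0.647·(-6.64,4.35) = (-5.3833,3.6193)
  v3: (1-0.647)·(-2.68,0.85) + 0.647·(-6.76,1.91) = (-5.3198,1.5358)
  v4: (1-0.647)·(0.47,-2.47) + 0.647·(0.23,-5.26) = (0.3147,-4.2751)
Shoelace sum Σ(x_i·y_{i+1} − x_{i+1}·y_i):
  i=1: 4.3058·3.6193 − -5.3833·3.3564 = +33.6524 (running +33.6524)
  i=2: -5.3833·1.5358 − -5.3198·3.6193 = +10.9859 (running +44.6384)
  i=3: -5.3198·-4.2751 − 0.3147·1.5358 = +22.2593 (running +66.8977)
  i=4: 0.3147·3.3564 − 4.3058·-4.2751 = +19.4642 (running +86.3618)
Area = |Σ|/2 = |86.3618|/2 = 43.1809

Area at t=0.647: 43.1809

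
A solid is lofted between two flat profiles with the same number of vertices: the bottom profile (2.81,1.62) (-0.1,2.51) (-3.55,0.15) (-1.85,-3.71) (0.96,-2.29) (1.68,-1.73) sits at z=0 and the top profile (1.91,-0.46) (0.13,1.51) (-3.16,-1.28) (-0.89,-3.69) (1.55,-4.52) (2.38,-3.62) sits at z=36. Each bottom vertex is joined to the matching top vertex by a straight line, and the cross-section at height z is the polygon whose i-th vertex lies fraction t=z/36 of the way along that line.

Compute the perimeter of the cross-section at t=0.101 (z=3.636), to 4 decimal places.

Perimeter at t=0.101: 18.6981

Cross-section at t=0.101: each vertex is (1-t)·p0[i] + t·p1[i].
  v1: (1-0.101)·(2.81,1.62) + 0.101·(1.91,-0.46) = (2.7191,1.4099)
  v2: (1-0.101)·(-0.1,2.51) + 0.101·(0.13,1.51) = (-0.0768,2.4090)
  v3: (1-0.101)·(-3.55,0.15) + 0.101·(-3.16,-1.28) = (-3.5106,0.0056)
  v4: (1-0.101)·(-1.85,-3.71) + 0.101·(-0.89,-3.69) = (-1.7530,-3.7080)
  v5: (1-0.101)·(0.96,-2.29) + 0.101·(1.55,-4.52) = (1.0196,-2.5152)
  v6: (1-0.101)·(1.68,-1.73) + 0.101·(2.38,-3.62) = (1.7507,-1.9209)
Perimeter = Σ |v_{i+1} − v_i|:
  edge 1→2: √(-2.7959² + 0.9991²) = 2.9690 (running 2.9690)
  edge 2→3: √(-3.4338² + -2.4034²) = 4.1914 (running 7.1604)
  edge 3→4: √(1.7576² + -3.7136²) = 4.1085 (running 11.2689)
  edge 4→5: √(2.7726² + 1.1928²) = 3.0183 (running 14.2872)
  edge 5→6: √(0.7311² + 0.5943²) = 0.9422 (running 15.2294)
  edge 6→1: √(0.9684² + 3.3308²) = 3.4687 (running 18.6981)
Perimeter = 18.6981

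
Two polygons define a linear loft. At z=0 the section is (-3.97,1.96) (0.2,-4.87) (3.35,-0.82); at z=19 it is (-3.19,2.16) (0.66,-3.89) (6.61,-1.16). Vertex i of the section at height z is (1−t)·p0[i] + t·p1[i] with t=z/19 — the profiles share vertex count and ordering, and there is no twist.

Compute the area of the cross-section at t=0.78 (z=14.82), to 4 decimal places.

Area at t=0.78: 22.5136

Cross-section at t=0.78: each vertex is (1-t)·p0[i] + t·p1[i].
  v1: (1-0.78)·(-3.97,1.96) + 0.78·(-3.19,2.16) = (-3.3616,2.1160)
  v2: (1-0.78)·(0.2,-4.87) + 0.78·(0.66,-3.89) = (0.5588,-4.1056)
  v3: (1-0.78)·(3.35,-0.82) + 0.78·(6.61,-1.16) = (5.8928,-1.0852)
Shoelace sum Σ(x_i·y_{i+1} − x_{i+1}·y_i):
  i=1: -3.3616·-4.1056 − 0.5588·2.1160 = +12.6190 (running +12.6190)
  i=2: 0.5588·-1.0852 − 5.8928·-4.1056 = +23.5871 (running +36.2060)
  i=3: 5.8928·2.1160 − -3.3616·-1.0852 = +8.8212 (running +45.0272)
Area = |Σ|/2 = |45.0272|/2 = 22.5136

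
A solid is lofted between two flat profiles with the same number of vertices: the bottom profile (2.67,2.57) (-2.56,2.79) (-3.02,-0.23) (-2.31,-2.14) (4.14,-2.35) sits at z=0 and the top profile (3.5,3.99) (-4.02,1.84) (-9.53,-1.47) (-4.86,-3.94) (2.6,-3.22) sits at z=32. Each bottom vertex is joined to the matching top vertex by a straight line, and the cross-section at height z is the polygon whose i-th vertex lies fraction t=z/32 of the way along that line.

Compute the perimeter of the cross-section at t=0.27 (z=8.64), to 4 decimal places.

Perimeter at t=0.27: 24.5043

Cross-section at t=0.27: each vertex is (1-t)·p0[i] + t·p1[i].
  v1: (1-0.27)·(2.67,2.57) + 0.27·(3.5,3.99) = (2.8941,2.9534)
  v2: (1-0.27)·(-2.56,2.79) + 0.27·(-4.02,1.84) = (-2.9542,2.5335)
  v3: (1-0.27)·(-3.02,-0.23) + 0.27·(-9.53,-1.47) = (-4.7777,-0.5648)
  v4: (1-0.27)·(-2.31,-2.14) + 0.27·(-4.86,-3.94) = (-2.9985,-2.6260)
  v5: (1-0.27)·(4.14,-2.35) + 0.27·(2.6,-3.22) = (3.7242,-2.5849)
Perimeter = Σ |v_{i+1} − v_i|:
  edge 1→2: √(-5.8483² + -0.4199²) = 5.8634 (running 5.8634)
  edge 2→3: √(-1.8235² + -3.0983²) = 3.5951 (running 9.4584)
  edge 3→4: √(1.7792² + -2.0612²) = 2.7229 (running 12.1813)
  edge 4→5: √(6.7227² + 0.0411²) = 6.7228 (running 18.9041)
  edge 5→1: √(-0.8301² + 5.5383²) = 5.6002 (running 24.5043)
Perimeter = 24.5043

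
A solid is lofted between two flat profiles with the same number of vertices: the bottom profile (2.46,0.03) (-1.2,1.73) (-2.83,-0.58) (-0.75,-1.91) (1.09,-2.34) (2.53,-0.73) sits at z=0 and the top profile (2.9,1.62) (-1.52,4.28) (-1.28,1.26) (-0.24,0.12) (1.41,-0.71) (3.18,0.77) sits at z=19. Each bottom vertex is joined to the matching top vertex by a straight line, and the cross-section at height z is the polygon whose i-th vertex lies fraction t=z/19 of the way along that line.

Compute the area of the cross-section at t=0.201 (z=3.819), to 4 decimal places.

Cross-section at t=0.201: each vertex is (1-t)·p0[i] + t·p1[i].
  v1: (1-0.201)·(2.46,0.03) + 0.201·(2.9,1.62) = (2.5484,0.3496)
  v2: (1-0.201)·(-1.2,1.73) + 0.201·(-1.52,4.28) = (-1.2643,2.2426)
  v3: (1-0.201)·(-2.83,-0.58) + 0.201·(-1.28,1.26) = (-2.5185,-0.2102)
  v4: (1-0.201)·(-0.75,-1.91) + 0.201·(-0.24,0.12) = (-0.6475,-1.5020)
  v5: (1-0.201)·(1.09,-2.34) + 0.201·(1.41,-0.71) = (1.1543,-2.0124)
  v6: (1-0.201)·(2.53,-0.73) + 0.201·(3.18,0.77) = (2.6606,-0.4285)
Shoelace sum Σ(x_i·y_{i+1} − x_{i+1}·y_i):
  i=1: 2.5484·2.2426 − -1.2643·0.3496 = +6.1570 (running +6.1570)
  i=2: -1.2643·-0.2102 − -2.5185·2.2426 = +5.9135 (running +12.0705)
  i=3: -2.5185·-1.5020 − -0.6475·-0.2102 = +3.6466 (running +15.7170)
  i=4: -0.6475·-2.0124 − 1.1543·-1.5020 = +3.0367 (running +18.7538)
  i=5: 1.1543·-0.4285 − 2.6606·-2.0124 = +4.8596 (running +23.6133)
  i=6: 2.6606·0.3496 − 2.5484·-0.4285 = +2.0221 (running +25.6355)
Area = |Σ|/2 = |25.6355|/2 = 12.8177

Area at t=0.201: 12.8177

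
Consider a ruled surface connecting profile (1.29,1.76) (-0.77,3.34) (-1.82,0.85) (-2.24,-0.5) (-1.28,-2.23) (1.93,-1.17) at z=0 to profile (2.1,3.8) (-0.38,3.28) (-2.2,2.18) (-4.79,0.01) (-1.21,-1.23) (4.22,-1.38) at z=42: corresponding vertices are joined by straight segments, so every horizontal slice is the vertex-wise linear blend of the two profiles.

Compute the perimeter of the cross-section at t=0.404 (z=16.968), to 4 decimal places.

Perimeter at t=0.404: 17.5444

Cross-section at t=0.404: each vertex is (1-t)·p0[i] + t·p1[i].
  v1: (1-0.404)·(1.29,1.76) + 0.404·(2.1,3.8) = (1.6172,2.5842)
  v2: (1-0.404)·(-0.77,3.34) + 0.404·(-0.38,3.28) = (-0.6124,3.3158)
  v3: (1-0.404)·(-1.82,0.85) + 0.404·(-2.2,2.18) = (-1.9735,1.3873)
  v4: (1-0.404)·(-2.24,-0.5) + 0.404·(-4.79,0.01) = (-3.2702,-0.2940)
  v5: (1-0.404)·(-1.28,-2.23) + 0.404·(-1.21,-1.23) = (-1.2517,-1.8260)
  v6: (1-0.404)·(1.93,-1.17) + 0.404·(4.22,-1.38) = (2.8552,-1.2548)
Perimeter = Σ |v_{i+1} − v_i|:
  edge 1→2: √(-2.2297² + 0.7316²) = 2.3466 (running 2.3466)
  edge 2→3: √(-1.3611² + -1.9284²) = 2.3604 (running 4.7070)
  edge 3→4: √(-1.2967² + -1.6813²) = 2.1232 (running 6.8302)
  edge 4→5: √(2.0185² + -1.5320²) = 2.5340 (running 9.3643)
  edge 5→6: √(4.1069² + 0.5712²) = 4.1464 (running 13.5107)
  edge 6→1: √(-1.2379² + 3.8390²) = 4.0337 (running 17.5444)
Perimeter = 17.5444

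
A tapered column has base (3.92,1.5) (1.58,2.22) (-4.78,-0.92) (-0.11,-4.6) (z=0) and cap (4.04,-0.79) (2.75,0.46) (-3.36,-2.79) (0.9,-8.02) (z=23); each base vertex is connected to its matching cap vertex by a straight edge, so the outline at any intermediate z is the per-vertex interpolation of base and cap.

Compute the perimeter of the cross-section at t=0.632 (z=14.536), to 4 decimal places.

Cross-section at t=0.632: each vertex is (1-t)·p0[i] + t·p1[i].
  v1: (1-0.632)·(3.92,1.5) + 0.632·(4.04,-0.79) = (3.9958,0.0527)
  v2: (1-0.632)·(1.58,2.22) + 0.632·(2.75,0.46) = (2.3194,1.1077)
  v3: (1-0.632)·(-4.78,-0.92) + 0.632·(-3.36,-2.79) = (-3.8826,-2.1018)
  v4: (1-0.632)·(-0.11,-4.6) + 0.632·(0.9,-8.02) = (0.5283,-6.7614)
Perimeter = Σ |v_{i+1} − v_i|:
  edge 1→2: √(-1.6764² + 1.0550²) = 1.9807 (running 1.9807)
  edge 2→3: √(-6.2020² + -3.2095²) = 6.9833 (running 8.9640)
  edge 3→4: √(4.4109² + -4.6596²) = 6.4162 (running 15.3802)
  edge 4→1: √(3.4675² + 6.8142²) = 7.6457 (running 23.0259)
Perimeter = 23.0259

Perimeter at t=0.632: 23.0259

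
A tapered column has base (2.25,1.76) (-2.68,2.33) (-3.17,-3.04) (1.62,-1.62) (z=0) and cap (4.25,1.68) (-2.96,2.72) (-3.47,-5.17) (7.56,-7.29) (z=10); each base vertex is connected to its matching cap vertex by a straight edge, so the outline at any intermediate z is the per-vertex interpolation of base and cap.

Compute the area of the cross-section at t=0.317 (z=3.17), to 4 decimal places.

Area at t=0.317: 35.1408

Cross-section at t=0.317: each vertex is (1-t)·p0[i] + t·p1[i].
  v1: (1-0.317)·(2.25,1.76) + 0.317·(4.25,1.68) = (2.8840,1.7346)
  v2: (1-0.317)·(-2.68,2.33) + 0.317·(-2.96,2.72) = (-2.7688,2.4536)
  v3: (1-0.317)·(-3.17,-3.04) + 0.317·(-3.47,-5.17) = (-3.2651,-3.7152)
  v4: (1-0.317)·(1.62,-1.62) + 0.317·(7.56,-7.29) = (3.5030,-3.4174)
Shoelace sum Σ(x_i·y_{i+1} − x_{i+1}·y_i):
  i=1: 2.8840·2.4536 − -2.7688·1.7346 = +11.8791 (running +11.8791)
  i=2: -2.7688·-3.7152 − -3.2651·2.4536 = +18.2979 (running +30.1769)
  i=3: -3.2651·-3.4174 − 3.5030·-3.7152 = +24.1724 (running +54.3494)
  i=4: 3.5030·1.7346 − 2.8840·-3.4174 = +15.9322 (running +70.2815)
Area = |Σ|/2 = |70.2815|/2 = 35.1408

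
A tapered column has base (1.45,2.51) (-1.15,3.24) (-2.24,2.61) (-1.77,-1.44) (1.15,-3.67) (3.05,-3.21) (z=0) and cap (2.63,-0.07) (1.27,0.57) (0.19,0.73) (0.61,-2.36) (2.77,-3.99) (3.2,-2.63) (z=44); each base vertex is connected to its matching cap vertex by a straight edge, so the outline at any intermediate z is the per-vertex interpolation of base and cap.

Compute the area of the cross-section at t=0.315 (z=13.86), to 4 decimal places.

Cross-section at t=0.315: each vertex is (1-t)·p0[i] + t·p1[i].
  v1: (1-0.315)·(1.45,2.51) + 0.315·(2.63,-0.07) = (1.8217,1.6973)
  v2: (1-0.315)·(-1.15,3.24) + 0.315·(1.27,0.57) = (-0.3877,2.3990)
  v3: (1-0.315)·(-2.24,2.61) + 0.315·(0.19,0.73) = (-1.4746,2.0178)
  v4: (1-0.315)·(-1.77,-1.44) + 0.315·(0.61,-2.36) = (-1.0203,-1.7298)
  v5: (1-0.315)·(1.15,-3.67) + 0.315·(2.77,-3.99) = (1.6603,-3.7708)
  v6: (1-0.315)·(3.05,-3.21) + 0.315·(3.2,-2.63) = (3.0972,-3.0273)
Shoelace sum Σ(x_i·y_{i+1} − x_{i+1}·y_i):
  i=1: 1.8217·2.3990 − -0.3877·1.6973 = +5.0282 (running +5.0282)
  i=2: -0.3877·2.0178 − -1.4746·2.3990 = +2.7551 (running +7.7833)
  i=3: -1.4746·-1.7298 − -1.0203·2.0178 = +4.6094 (running +12.3927)
  i=4: -1.0203·-3.7708 − 1.6603·-1.7298 = +6.7193 (running +19.1121)
  i=5: 1.6603·-3.0273 − 3.0972·-3.7708 = +6.6529 (running +25.7649)
  i=6: 3.0972·1.6973 − 1.8217·-3.0273 = +10.7718 (running +36.5367)
Area = |Σ|/2 = |36.5367|/2 = 18.2684

Area at t=0.315: 18.2684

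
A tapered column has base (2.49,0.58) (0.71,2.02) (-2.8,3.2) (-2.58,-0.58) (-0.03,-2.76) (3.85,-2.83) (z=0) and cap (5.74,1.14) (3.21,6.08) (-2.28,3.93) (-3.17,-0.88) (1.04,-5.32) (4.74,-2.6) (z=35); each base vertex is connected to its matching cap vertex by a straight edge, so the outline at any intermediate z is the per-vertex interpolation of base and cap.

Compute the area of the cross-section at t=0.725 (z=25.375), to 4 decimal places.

Cross-section at t=0.725: each vertex is (1-t)·p0[i] + t·p1[i].
  v1: (1-0.725)·(2.49,0.58) + 0.725·(5.74,1.14) = (4.8463,0.9860)
  v2: (1-0.725)·(0.71,2.02) + 0.725·(3.21,6.08) = (2.5225,4.9635)
  v3: (1-0.725)·(-2.8,3.2) + 0.725·(-2.28,3.93) = (-2.4230,3.7293)
  v4: (1-0.725)·(-2.58,-0.58) + 0.725·(-3.17,-0.88) = (-3.0078,-0.7975)
  v5: (1-0.725)·(-0.03,-2.76) + 0.725·(1.04,-5.32) = (0.7458,-4.6160)
  v6: (1-0.725)·(3.85,-2.83) + 0.725·(4.74,-2.6) = (4.4953,-2.6633)
Shoelace sum Σ(x_i·y_{i+1} − x_{i+1}·y_i):
  i=1: 4.8463·4.9635 − 2.5225·0.9860 = +21.5672 (running +21.5672)
  i=2: 2.5225·3.7293 − -2.4230·4.9635 = +21.4336 (running +43.0008)
  i=3: -2.4230·-0.7975 − -3.0078·3.7293 = +13.1490 (running +56.1498)
  i=4: -3.0078·-4.6160 − 0.7458·-0.7975 = +14.4785 (running +70.6283)
  i=5: 0.7458·-2.6633 − 4.4953·-4.6160 = +18.7640 (running +89.3922)
  i=6: 4.4953·0.9860 − 4.8463·-2.6633 = +17.3391 (running +106.7313)
Area = |Σ|/2 = |106.7313|/2 = 53.3657

Area at t=0.725: 53.3657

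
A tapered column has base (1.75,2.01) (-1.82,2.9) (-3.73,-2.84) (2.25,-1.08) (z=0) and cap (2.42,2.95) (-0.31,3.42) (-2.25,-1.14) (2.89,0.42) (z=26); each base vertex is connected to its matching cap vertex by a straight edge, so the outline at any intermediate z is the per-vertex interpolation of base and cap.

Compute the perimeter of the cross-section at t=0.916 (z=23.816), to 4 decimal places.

Perimeter at t=0.916: 15.9556

Cross-section at t=0.916: each vertex is (1-t)·p0[i] + t·p1[i].
  v1: (1-0.916)·(1.75,2.01) + 0.916·(2.42,2.95) = (2.3637,2.8710)
  v2: (1-0.916)·(-1.82,2.9) + 0.916·(-0.31,3.42) = (-0.4368,3.3763)
  v3: (1-0.916)·(-3.73,-2.84) + 0.916·(-2.25,-1.14) = (-2.3743,-1.2828)
  v4: (1-0.916)·(2.25,-1.08) + 0.916·(2.89,0.42) = (2.8362,0.2940)
Perimeter = Σ |v_{i+1} − v_i|:
  edge 1→2: √(-2.8006² + 0.5053²) = 2.8458 (running 2.8458)
  edge 2→3: √(-1.9375² + -4.6591²) = 5.0459 (running 7.8917)
  edge 3→4: √(5.2106² + 1.5768²) = 5.4439 (running 13.3356)
  edge 4→1: √(-0.4725² + 2.5770²) = 2.6200 (running 15.9556)
Perimeter = 15.9556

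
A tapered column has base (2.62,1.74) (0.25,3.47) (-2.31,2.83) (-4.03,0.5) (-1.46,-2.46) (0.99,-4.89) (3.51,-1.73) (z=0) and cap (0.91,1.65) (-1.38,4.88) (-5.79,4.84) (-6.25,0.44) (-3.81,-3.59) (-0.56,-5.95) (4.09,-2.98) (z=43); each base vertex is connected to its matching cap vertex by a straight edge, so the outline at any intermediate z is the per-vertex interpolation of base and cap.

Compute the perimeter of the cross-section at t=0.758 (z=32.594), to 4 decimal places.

Perimeter at t=0.758: 30.2002

Cross-section at t=0.758: each vertex is (1-t)·p0[i] + t·p1[i].
  v1: (1-0.758)·(2.62,1.74) + 0.758·(0.91,1.65) = (1.3238,1.6718)
  v2: (1-0.758)·(0.25,3.47) + 0.758·(-1.38,4.88) = (-0.9855,4.5388)
  v3: (1-0.758)·(-2.31,2.83) + 0.758·(-5.79,4.84) = (-4.9478,4.3536)
  v4: (1-0.758)·(-4.03,0.5) + 0.758·(-6.25,0.44) = (-5.7128,0.4545)
  v5: (1-0.758)·(-1.46,-2.46) + 0.758·(-3.81,-3.59) = (-3.2413,-3.3165)
  v6: (1-0.758)·(0.99,-4.89) + 0.758·(-0.56,-5.95) = (-0.1849,-5.6935)
  v7: (1-0.758)·(3.51,-1.73) + 0.758·(4.09,-2.98) = (3.9496,-2.6775)
Perimeter = Σ |v_{i+1} − v_i|:
  edge 1→2: √(-2.3094² + 2.8670²) = 3.6814 (running 3.6814)
  edge 2→3: √(-3.9623² + -0.1852²) = 3.9666 (running 7.6480)
  edge 3→4: √(-0.7649² + -3.8991²) = 3.9734 (running 11.6214)
  edge 4→5: √(2.4715² + -3.7711²) = 4.5088 (running 16.1302)
  edge 5→6: √(3.0564² + -2.3769²) = 3.8719 (running 20.0021)
  edge 6→7: √(4.1345² + 3.0160²) = 5.1177 (running 25.1197)
  edge 7→1: √(-2.6258² + 4.3493²) = 5.0805 (running 30.2002)
Perimeter = 30.2002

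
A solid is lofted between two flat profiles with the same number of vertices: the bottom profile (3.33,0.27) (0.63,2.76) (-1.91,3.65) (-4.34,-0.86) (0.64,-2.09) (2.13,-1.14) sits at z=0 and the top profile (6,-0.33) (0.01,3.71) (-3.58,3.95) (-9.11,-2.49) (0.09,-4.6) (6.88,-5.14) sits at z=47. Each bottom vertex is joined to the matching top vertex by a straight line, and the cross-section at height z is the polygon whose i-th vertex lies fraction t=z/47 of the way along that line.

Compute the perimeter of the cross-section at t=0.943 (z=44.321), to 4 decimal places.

Perimeter at t=0.943: 39.2270

Cross-section at t=0.943: each vertex is (1-t)·p0[i] + t·p1[i].
  v1: (1-0.943)·(3.33,0.27) + 0.943·(6,-0.33) = (5.8478,-0.2958)
  v2: (1-0.943)·(0.63,2.76) + 0.943·(0.01,3.71) = (0.0453,3.6559)
  v3: (1-0.943)·(-1.91,3.65) + 0.943·(-3.58,3.95) = (-3.4848,3.9329)
  v4: (1-0.943)·(-4.34,-0.86) + 0.943·(-9.11,-2.49) = (-8.8381,-2.3971)
  v5: (1-0.943)·(0.64,-2.09) + 0.943·(0.09,-4.6) = (0.1214,-4.4569)
  v6: (1-0.943)·(2.13,-1.14) + 0.943·(6.88,-5.14) = (6.6092,-4.9120)
Perimeter = Σ |v_{i+1} − v_i|:
  edge 1→2: √(-5.8025² + 3.9516²) = 7.0203 (running 7.0203)
  edge 2→3: √(-3.5301² + 0.2771²) = 3.5410 (running 10.5613)
  edge 3→4: √(-5.3533² + -6.3300²) = 8.2902 (running 18.8514)
  edge 4→5: √(8.9595² + -2.0598²) = 9.1932 (running 28.0446)
  edge 5→6: √(6.4879² + -0.4551²) = 6.5038 (running 34.5485)
  edge 6→1: √(-0.7614² + 4.6162²) = 4.6786 (running 39.2270)
Perimeter = 39.2270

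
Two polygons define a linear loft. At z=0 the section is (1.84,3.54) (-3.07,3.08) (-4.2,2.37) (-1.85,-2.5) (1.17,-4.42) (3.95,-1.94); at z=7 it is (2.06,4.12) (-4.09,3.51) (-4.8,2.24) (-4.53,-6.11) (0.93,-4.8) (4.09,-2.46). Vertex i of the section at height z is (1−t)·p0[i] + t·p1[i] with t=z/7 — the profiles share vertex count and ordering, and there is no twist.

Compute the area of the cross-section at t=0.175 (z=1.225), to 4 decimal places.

Cross-section at t=0.175: each vertex is (1-t)·p0[i] + t·p1[i].
  v1: (1-0.175)·(1.84,3.54) + 0.175·(2.06,4.12) = (1.8785,3.6415)
  v2: (1-0.175)·(-3.07,3.08) + 0.175·(-4.09,3.51) = (-3.2485,3.1552)
  v3: (1-0.175)·(-4.2,2.37) + 0.175·(-4.8,2.24) = (-4.3050,2.3472)
  v4: (1-0.175)·(-1.85,-2.5) + 0.175·(-4.53,-6.11) = (-2.3190,-3.1318)
  v5: (1-0.175)·(1.17,-4.42) + 0.175·(0.93,-4.8) = (1.1280,-4.4865)
  v6: (1-0.175)·(3.95,-1.94) + 0.175·(4.09,-2.46) = (3.9745,-2.0310)
Shoelace sum Σ(x_i·y_{i+1} − x_{i+1}·y_i):
  i=1: 1.8785·3.1552 − -3.2485·3.6415 = +17.7565 (running +17.7565)
  i=2: -3.2485·2.3472 − -4.3050·3.1552 = +5.9583 (running +23.7149)
  i=3: -4.3050·-3.1318 − -2.3190·2.3472 = +18.9255 (running +42.6403)
  i=4: -2.3190·-4.4865 − 1.1280·-3.1318 = +13.9368 (running +56.5771)
  i=5: 1.1280·-2.0310 − 3.9745·-4.4865 = +15.5406 (running +72.1177)
  i=6: 3.9745·3.6415 − 1.8785·-2.0310 = +18.2884 (running +90.4061)
Area = |Σ|/2 = |90.4061|/2 = 45.2031

Area at t=0.175: 45.2031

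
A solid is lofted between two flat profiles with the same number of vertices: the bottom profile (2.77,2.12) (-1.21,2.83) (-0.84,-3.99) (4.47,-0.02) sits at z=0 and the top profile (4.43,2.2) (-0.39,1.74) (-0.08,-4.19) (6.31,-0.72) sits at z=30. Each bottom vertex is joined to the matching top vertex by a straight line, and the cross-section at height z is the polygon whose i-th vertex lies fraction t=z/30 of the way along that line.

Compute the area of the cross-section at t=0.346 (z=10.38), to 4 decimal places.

Cross-section at t=0.346: each vertex is (1-t)·p0[i] + t·p1[i].
  v1: (1-0.346)·(2.77,2.12) + 0.346·(4.43,2.2) = (3.3444,2.1477)
  v2: (1-0.346)·(-1.21,2.83) + 0.346·(-0.39,1.74) = (-0.9263,2.4529)
  v3: (1-0.346)·(-0.84,-3.99) + 0.346·(-0.08,-4.19) = (-0.5770,-4.0592)
  v4: (1-0.346)·(4.47,-0.02) + 0.346·(6.31,-0.72) = (5.1066,-0.2622)
Shoelace sum Σ(x_i·y_{i+1} − x_{i+1}·y_i):
  i=1: 3.3444·2.4529 − -0.9263·2.1477 = +10.1926 (running +10.1926)
  i=2: -0.9263·-4.0592 − -0.5770·2.4529 = +5.1754 (running +15.3680)
  i=3: -0.5770·-0.2622 − 5.1066·-4.0592 = +20.8802 (running +36.2481)
  i=4: 5.1066·2.1477 − 3.3444·-0.2622 = +11.8443 (running +48.0924)
Area = |Σ|/2 = |48.0924|/2 = 24.0462

Area at t=0.346: 24.0462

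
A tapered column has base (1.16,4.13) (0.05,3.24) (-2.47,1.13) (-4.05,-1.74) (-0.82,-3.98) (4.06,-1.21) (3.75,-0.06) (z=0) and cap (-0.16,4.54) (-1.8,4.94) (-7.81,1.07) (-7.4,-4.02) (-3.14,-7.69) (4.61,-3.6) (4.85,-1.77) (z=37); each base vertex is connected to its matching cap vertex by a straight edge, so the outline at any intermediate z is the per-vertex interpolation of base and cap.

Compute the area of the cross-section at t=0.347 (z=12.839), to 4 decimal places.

Cross-section at t=0.347: each vertex is (1-t)·p0[i] + t·p1[i].
  v1: (1-0.347)·(1.16,4.13) + 0.347·(-0.16,4.54) = (0.7020,4.2723)
  v2: (1-0.347)·(0.05,3.24) + 0.347·(-1.8,4.94) = (-0.5919,3.8299)
  v3: (1-0.347)·(-2.47,1.13) + 0.347·(-7.81,1.07) = (-4.3230,1.1092)
  v4: (1-0.347)·(-4.05,-1.74) + 0.347·(-7.4,-4.02) = (-5.2125,-2.5312)
  v5: (1-0.347)·(-0.82,-3.98) + 0.347·(-3.14,-7.69) = (-1.6250,-5.2674)
  v6: (1-0.347)·(4.06,-1.21) + 0.347·(4.61,-3.6) = (4.2508,-2.0393)
  v7: (1-0.347)·(3.75,-0.06) + 0.347·(4.85,-1.77) = (4.1317,-0.6534)
Shoelace sum Σ(x_i·y_{i+1} − x_{i+1}·y_i):
  i=1: 0.7020·3.8299 − -0.5919·4.2723 = +5.2174 (running +5.2174)
  i=2: -0.5919·1.1092 − -4.3230·3.8299 = +15.9000 (running +21.1174)
  i=3: -4.3230·-2.5312 − -5.2125·1.1092 = +16.7237 (running +37.8411)
  i=4: -5.2125·-5.2674 − -1.6250·-2.5312 = +23.3427 (running +61.1838)
  i=5: -1.6250·-2.0393 − 4.2508·-5.2674 = +25.7048 (running +86.8886)
  i=6: 4.2508·-0.6534 − 4.1317·-2.0393 = +5.6485 (running +92.5371)
  i=7: 4.1317·4.2723 − 0.7020·-0.6534 = +18.1104 (running +110.6475)
Area = |Σ|/2 = |110.6475|/2 = 55.3237

Area at t=0.347: 55.3237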